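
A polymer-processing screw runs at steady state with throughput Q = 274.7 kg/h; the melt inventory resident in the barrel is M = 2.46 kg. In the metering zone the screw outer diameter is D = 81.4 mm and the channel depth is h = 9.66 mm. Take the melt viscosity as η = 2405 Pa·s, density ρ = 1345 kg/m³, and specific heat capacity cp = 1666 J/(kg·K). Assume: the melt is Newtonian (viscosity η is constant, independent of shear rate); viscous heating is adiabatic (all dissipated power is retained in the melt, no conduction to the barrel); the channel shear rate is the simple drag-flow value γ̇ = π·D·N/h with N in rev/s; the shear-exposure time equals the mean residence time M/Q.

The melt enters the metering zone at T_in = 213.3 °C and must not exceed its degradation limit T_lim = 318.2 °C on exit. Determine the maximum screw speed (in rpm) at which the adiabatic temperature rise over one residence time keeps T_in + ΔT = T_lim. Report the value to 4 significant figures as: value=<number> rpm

value=124.8 rpm

Q_s = Q / 3600 = 274.7 / 3600 = 0.0763056 kg/s
t_res = M / Q_s = 2.46 / 0.0763056 = 32.2388 s
D = 81.4 mm = 0.0814 m;  h = 9.66 mm = 0.00966 m
ΔT_a = T_lim − T_in = 318.2 − 213.3 = 104.9 K
γ̇_max² = ΔT_a·ρ·cp / (η·t_res) = [104.9 × 1345 × 1666] / [2405 × 32.2388] = 3031.65 s⁻²
Take the square root: γ̇_max = √(3031.65) = 55.0604 s⁻¹
Solve γ̇ = πDN/h for N: N_max = γ̇_max·h/(π·D) = 55.0604 × 0.00966 / (π × 0.0814) = 2.0799 rev/s = 124.794 rpm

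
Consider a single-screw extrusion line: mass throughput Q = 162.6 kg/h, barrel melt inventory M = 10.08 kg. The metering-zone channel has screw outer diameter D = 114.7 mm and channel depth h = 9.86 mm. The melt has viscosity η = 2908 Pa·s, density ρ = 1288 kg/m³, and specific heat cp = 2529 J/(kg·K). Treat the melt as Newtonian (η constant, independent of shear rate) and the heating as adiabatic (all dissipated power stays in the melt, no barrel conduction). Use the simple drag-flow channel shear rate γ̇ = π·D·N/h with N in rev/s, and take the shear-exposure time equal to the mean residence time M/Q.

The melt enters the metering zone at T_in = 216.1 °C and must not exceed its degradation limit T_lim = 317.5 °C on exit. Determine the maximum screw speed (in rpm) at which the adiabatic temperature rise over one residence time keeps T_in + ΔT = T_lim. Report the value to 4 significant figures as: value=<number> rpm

Convert throughput: Q = 162.6 kg/h = 162.6/3600 = 0.0451667 kg/s
Mean residence time: t_res = M/Q_s = 10.08 kg / 0.0451667 kg/s = 223.173 s
Geometry in SI: D = 114.7 mm → 0.1147 m, h = 9.86 mm → 0.00986 m
ΔT_a = T_lim − T_in = 317.5 °C − 216.1 °C = 101.4 K
γ̇_max² = ΔT_a·ρ·cp/(η·t_res) = 101.4·1288·2529/(2908·223.173) = 508.939 s⁻²
γ̇_max = sqrt(508.939) = 22.5597 s⁻¹
N_max = γ̇_max·h / (π·D) = 22.5597 · 0.00986 / (π · 0.1147) = 0.6173 rev/s = 37.038 rpm

value=37.04 rpm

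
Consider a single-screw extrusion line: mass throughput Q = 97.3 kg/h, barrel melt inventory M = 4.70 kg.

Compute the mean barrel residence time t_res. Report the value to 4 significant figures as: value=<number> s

value=173.9 s

Throughput in SI: Q_s = 97.3 kg/h ÷ 3600 s/h = 0.0270278 kg/s
t_res = M / Q_s = 4.70 / 0.0270278 = 173.895 s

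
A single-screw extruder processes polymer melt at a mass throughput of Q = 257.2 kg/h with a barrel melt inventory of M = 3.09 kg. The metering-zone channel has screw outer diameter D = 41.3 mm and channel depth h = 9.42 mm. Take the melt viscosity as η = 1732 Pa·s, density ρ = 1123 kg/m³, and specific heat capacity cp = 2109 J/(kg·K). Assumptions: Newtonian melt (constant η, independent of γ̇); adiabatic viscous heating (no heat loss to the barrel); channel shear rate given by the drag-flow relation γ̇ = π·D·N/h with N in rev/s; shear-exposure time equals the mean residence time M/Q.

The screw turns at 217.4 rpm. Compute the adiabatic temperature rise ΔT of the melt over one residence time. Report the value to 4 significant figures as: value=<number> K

Q_s = Q / 3600 = 257.2 / 3600 = 0.0714444 kg/s
t_res = M / Q_s = 3.09 ÷ 0.0714444 = 43.2504 s
Geometry in metres: D = 41.3 mm → 0.0413 m, h = 9.42 mm → 0.00942 m; screw speed N = 217.4 rpm = 3.62333 rev/s
γ̇ = π D N / h = (π)(0.0413)(3.62333) / 0.00942 = 49.9065 s⁻¹
ΔT = η·γ̇²·t_res/(ρ·cp) = [1732 × 49.9065² × 43.2504] / [1123 × 2109] = 78.7764 K

value=78.78 K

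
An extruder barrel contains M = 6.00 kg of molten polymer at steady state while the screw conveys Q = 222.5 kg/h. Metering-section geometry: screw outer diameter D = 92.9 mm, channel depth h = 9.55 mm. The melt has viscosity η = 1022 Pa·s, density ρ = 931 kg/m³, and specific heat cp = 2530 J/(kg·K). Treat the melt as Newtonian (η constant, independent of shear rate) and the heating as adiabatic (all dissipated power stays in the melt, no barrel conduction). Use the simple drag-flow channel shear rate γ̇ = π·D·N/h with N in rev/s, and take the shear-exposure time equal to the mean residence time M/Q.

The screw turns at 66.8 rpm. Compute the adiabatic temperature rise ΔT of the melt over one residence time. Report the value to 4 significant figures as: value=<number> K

value=48.76 K

Throughput in SI: Q_s = 222.5 kg/h ÷ 3600 s/h = 0.0618056 kg/s
t_res = M / Q_s = 6.00 ÷ 0.0618056 = 97.0787 s
Geometry in metres: D = 92.9 mm → 0.0929 m, h = 9.55 mm → 0.00955 m; screw speed N = 66.8 rpm = 1.11333 rev/s
γ̇ = π D N / h = (π)(0.0929)(1.11333) / 0.00955 = 34.0242 s⁻¹
Adiabatic rise: ΔT = η γ̇² t_res / (ρ cp) = 1022·(34.0242)²·97.0787 / (931·2530) = 48.7618 K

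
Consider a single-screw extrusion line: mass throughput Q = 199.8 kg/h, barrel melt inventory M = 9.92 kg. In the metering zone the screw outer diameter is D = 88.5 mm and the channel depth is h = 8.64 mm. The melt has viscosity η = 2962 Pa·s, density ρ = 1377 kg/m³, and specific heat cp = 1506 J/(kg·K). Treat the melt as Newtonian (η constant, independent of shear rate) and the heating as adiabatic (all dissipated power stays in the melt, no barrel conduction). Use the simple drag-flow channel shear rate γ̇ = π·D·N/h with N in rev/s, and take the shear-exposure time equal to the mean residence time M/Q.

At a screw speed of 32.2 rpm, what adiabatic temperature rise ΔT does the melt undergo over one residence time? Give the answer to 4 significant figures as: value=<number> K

value=76.14 K

Throughput in SI: Q_s = 199.8 kg/h ÷ 3600 s/h = 0.0555 kg/s
t_res = M / Q_s = 9.92 / 0.0555 = 178.739 s
Geometry in metres: D = 88.5 mm → 0.0885 m, h = 8.64 mm → 0.00864 m; screw speed N = 32.2 rpm = 0.536667 rev/s
Shear rate: γ̇ = πDN/h = π·0.0885·0.536667/0.00864 = 17.2697 s⁻¹
ΔT = η·γ̇²·t_res / (ρ·cp) = 2962 · (17.2697)² · 178.739 / (1377 · 1506) = 76.14 K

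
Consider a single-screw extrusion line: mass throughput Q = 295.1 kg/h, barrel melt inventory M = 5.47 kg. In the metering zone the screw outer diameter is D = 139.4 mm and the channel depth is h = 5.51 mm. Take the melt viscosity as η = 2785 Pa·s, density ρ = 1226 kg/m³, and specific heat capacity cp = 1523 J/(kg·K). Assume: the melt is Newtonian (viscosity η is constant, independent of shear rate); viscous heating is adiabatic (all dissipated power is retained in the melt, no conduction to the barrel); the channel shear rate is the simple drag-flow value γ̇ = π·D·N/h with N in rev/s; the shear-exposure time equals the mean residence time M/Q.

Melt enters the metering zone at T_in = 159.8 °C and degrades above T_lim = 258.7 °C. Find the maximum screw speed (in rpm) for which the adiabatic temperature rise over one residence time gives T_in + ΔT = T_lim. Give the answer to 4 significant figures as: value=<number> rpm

value=23.80 rpm

Throughput in SI: Q_s = 295.1 kg/h ÷ 3600 s/h = 0.0819722 kg/s
Mean residence time: t_res = M/Q_s = 5.47 kg / 0.0819722 kg/s = 66.7299 s
Geometry in SI: D = 139.4 mm → 0.1394 m, h = 5.51 mm → 0.00551 m
Allowable rise: ΔT_a = T_lim − T_in = 258.7 − 159.8 = 98.9 K
γ̇_max² = ΔT_a·ρ·cp/(η·t_res) = 98.9·1226·1523/(2785·66.7299) = 993.667 s⁻²
Take the square root: γ̇_max = √(993.667) = 31.5225 s⁻¹
N_max = γ̇_max h / (πD) = 31.5225·0.00551/(π·0.1394) = 0.396606 rev/s → ×60 = 23.7964 rpm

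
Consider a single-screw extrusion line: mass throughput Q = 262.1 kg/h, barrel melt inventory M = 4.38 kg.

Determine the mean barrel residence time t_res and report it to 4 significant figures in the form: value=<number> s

value=60.16 s

Convert throughput: Q = 262.1 kg/h = 262.1/3600 = 0.0728056 kg/s
t_res = M / Q_s = 4.38 / 0.0728056 = 60.1602 s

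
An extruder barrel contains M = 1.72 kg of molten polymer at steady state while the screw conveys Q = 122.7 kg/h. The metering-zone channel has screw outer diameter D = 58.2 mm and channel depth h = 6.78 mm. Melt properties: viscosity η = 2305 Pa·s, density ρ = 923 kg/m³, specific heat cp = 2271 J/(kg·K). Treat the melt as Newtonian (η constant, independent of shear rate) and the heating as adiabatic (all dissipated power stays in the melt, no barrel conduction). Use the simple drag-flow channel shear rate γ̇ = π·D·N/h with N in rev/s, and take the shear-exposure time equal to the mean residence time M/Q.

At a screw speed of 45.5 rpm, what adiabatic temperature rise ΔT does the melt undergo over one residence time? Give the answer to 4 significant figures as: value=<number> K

Convert throughput: Q = 122.7 kg/h = 122.7/3600 = 0.0340833 kg/s
t_res = M / Q_s = 1.72 ÷ 0.0340833 = 50.4645 s
Convert to SI: D = 0.0582 m, h = 0.00678 m, N = 45.5/60 = 0.758333 rev/s
γ̇ = π·D·N / h = π · 0.0582 · 0.758333 / 0.00678 = 20.4505 s⁻¹
ΔT = η·γ̇²·t_res / (ρ·cp) = 2305 · (20.4505)² · 50.4645 / (923 · 2271) = 23.2084 K

value=23.21 K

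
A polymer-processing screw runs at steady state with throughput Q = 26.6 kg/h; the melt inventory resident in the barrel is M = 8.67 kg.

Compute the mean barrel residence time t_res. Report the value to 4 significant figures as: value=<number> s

value=1173. s

Q_s = Q / 3600 = 26.6 / 3600 = 0.00738889 kg/s
t_res = M / Q_s = 8.67 / 0.00738889 = 1173.38 s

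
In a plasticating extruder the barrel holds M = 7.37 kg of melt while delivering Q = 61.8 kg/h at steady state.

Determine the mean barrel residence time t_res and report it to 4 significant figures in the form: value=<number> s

value=429.3 s

Throughput in SI: Q_s = 61.8 kg/h ÷ 3600 s/h = 0.0171667 kg/s
Mean residence time: t_res = M/Q_s = 7.37 kg / 0.0171667 kg/s = 429.32 s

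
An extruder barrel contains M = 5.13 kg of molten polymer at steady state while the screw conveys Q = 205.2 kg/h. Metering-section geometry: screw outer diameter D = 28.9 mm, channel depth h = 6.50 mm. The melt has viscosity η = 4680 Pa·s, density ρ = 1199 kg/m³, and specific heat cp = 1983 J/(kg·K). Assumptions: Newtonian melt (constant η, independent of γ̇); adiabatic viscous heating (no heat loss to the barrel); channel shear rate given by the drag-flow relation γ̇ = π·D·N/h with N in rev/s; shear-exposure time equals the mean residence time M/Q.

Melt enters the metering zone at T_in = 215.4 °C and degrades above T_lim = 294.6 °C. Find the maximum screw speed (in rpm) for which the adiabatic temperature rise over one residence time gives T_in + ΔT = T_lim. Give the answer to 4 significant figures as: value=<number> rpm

Q_s = Q / 3600 = 205.2 / 3600 = 0.057 kg/s
t_res = M / Q_s = 5.13 / 0.057 = 90 s
Geometry in SI: D = 28.9 mm → 0.0289 m, h = 6.50 mm → 0.0065 m
ΔT_a = T_lim − T_in = 294.6 − 215.4 = 79.2 K
γ̇_max² = ΔT_a·ρ·cp / (η·t_res) = [79.2 × 1199 × 1983] / [4680 × 90] = 447.073 s⁻²
Take the square root: γ̇_max = √(447.073) = 21.1441 s⁻¹
Solve γ̇ = πDN/h for N: N_max = γ̇_max·h/(π·D) = 21.1441 × 0.0065 / (π × 0.0289) = 1.51375 rev/s = 90.8252 rpm

value=90.83 rpm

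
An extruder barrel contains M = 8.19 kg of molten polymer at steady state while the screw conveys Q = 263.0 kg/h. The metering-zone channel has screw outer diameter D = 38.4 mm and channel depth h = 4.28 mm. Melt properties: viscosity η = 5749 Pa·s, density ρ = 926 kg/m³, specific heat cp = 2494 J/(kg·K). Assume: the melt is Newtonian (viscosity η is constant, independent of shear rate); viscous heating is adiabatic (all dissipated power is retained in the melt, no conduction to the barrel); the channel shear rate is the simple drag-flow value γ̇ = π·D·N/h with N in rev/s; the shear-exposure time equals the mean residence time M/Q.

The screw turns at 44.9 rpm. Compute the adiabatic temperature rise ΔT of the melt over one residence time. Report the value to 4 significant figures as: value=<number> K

value=124.2 K

Throughput in SI: Q_s = 263.0 kg/h ÷ 3600 s/h = 0.0730556 kg/s
Mean residence time: t_res = M/Q_s = 8.19 kg / 0.0730556 kg/s = 112.106 s
Geometry in metres: D = 38.4 mm → 0.0384 m, h = 4.28 mm → 0.00428 m; screw speed N = 44.9 rpm = 0.748333 rev/s
γ̇ = π D N / h = (π)(0.0384)(0.748333) / 0.00428 = 21.0927 s⁻¹
ΔT = η·γ̇²·t_res / (ρ·cp) = 5749 · (21.0927)² · 112.106 / (926 · 2494) = 124.16 K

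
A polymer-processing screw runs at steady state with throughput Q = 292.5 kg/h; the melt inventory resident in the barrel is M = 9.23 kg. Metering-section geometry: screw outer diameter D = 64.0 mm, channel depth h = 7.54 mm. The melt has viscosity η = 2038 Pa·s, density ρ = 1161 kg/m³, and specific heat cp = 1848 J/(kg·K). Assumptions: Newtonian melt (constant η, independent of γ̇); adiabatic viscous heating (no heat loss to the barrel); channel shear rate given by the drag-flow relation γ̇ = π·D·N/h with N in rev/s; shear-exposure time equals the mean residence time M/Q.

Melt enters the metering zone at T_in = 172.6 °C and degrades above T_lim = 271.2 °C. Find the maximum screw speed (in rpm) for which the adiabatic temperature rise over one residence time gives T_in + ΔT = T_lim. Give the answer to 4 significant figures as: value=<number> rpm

Q_s = Q / 3600 = 292.5 / 3600 = 0.08125 kg/s
t_res = M / Q_s = 9.23 ÷ 0.08125 = 113.6 s
Convert to metres: D = 0.064 m, h = 0.00754 m
ΔT_a = T_lim − T_in = 271.2 − 172.6 = 98.6 K
γ̇_max² = ΔT_a·ρ·cp/(η·t_res) = 98.6·1161·1848/(2038·113.6) = 913.753 s⁻²
Take the square root: γ̇_max = √(913.753) = 30.2283 s⁻¹
N_max = γ̇_max·h / (π·D) = 30.2283 · 0.00754 / (π · 0.064) = 1.13359 rev/s = 68.0154 rpm

value=68.02 rpm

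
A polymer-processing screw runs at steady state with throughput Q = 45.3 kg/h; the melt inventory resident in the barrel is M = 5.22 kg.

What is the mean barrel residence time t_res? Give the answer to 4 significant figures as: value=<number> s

value=414.8 s

Q_s = Q / 3600 = 45.3 / 3600 = 0.0125833 kg/s
t_res = M / Q_s = 5.22 / 0.0125833 = 414.834 s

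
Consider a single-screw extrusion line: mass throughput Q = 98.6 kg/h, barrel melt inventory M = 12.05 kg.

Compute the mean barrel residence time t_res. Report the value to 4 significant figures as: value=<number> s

Q_s = Q / 3600 = 98.6 / 3600 = 0.0273889 kg/s
Mean residence time: t_res = M/Q_s = 12.05 kg / 0.0273889 kg/s = 439.959 s

value=440.0 s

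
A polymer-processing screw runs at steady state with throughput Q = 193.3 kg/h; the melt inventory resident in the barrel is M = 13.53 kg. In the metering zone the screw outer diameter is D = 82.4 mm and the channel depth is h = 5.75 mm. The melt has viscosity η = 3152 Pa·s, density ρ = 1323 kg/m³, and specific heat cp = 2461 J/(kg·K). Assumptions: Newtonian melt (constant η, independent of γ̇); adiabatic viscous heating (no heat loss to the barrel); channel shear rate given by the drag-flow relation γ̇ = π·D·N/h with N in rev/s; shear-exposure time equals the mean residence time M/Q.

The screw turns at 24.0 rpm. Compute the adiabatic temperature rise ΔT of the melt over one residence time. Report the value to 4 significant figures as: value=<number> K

Throughput in SI: Q_s = 193.3 kg/h ÷ 3600 s/h = 0.0536944 kg/s
t_res = M / Q_s = 13.53 ÷ 0.0536944 = 251.981 s
Convert to SI: D = 0.0824 m, h = 0.00575 m, N = 24.0/60 = 0.4 rev/s
Shear rate: γ̇ = πDN/h = π·0.0824·0.4/0.00575 = 18.0082 s⁻¹
ΔT = η·γ̇²·t_res/(ρ·cp) = [3152 × 18.0082² × 251.981] / [1323 × 2461] = 79.1082 K

value=79.11 K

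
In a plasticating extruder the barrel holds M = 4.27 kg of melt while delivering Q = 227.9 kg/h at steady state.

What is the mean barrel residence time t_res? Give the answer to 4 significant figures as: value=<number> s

value=67.45 s

Convert throughput: Q = 227.9 kg/h = 227.9/3600 = 0.0633056 kg/s
t_res = M / Q_s = 4.27 / 0.0633056 = 67.4506 s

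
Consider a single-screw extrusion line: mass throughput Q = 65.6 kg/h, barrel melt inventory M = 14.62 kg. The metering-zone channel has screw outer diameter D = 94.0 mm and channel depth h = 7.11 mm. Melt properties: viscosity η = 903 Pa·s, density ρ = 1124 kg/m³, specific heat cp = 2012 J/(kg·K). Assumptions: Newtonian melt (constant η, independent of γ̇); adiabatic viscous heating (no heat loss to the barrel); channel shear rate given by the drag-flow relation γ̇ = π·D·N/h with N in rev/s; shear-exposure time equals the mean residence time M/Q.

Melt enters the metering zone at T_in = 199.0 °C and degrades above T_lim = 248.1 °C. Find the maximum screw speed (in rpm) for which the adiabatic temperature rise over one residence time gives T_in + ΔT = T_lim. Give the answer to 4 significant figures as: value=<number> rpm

Q_s = Q / 3600 = 65.6 / 3600 = 0.0182222 kg/s
Mean residence time: t_res = M/Q_s = 14.62 kg / 0.0182222 kg/s = 802.317 s
D = 94.0 mm = 0.094 m;  h = 7.11 mm = 0.00711 m
ΔT_a = T_lim − T_in = 248.1 − 199.0 = 49.1 K
γ̇_max² = ΔT_a·ρ·cp / (η·t_res) = [49.1 × 1124 × 2012] / [903 × 802.317] = 153.265 s⁻²
γ̇_max = √153.265 = 12.38 s⁻¹
N_max = γ̇_max·h / (π·D) = 12.38 · 0.00711 / (π · 0.094) = 0.298066 rev/s = 17.884 rpm

value=17.88 rpm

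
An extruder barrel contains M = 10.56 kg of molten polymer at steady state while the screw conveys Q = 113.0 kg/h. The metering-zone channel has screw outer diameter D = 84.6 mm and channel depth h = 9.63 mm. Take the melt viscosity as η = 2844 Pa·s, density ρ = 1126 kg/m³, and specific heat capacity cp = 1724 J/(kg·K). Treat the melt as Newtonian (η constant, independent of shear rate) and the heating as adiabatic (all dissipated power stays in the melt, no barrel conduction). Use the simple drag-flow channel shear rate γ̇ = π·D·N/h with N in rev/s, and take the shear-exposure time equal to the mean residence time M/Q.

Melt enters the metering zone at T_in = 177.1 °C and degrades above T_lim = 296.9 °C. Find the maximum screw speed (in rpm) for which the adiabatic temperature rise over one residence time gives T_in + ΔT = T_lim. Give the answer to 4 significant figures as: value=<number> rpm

value=33.89 rpm

Convert throughput: Q = 113.0 kg/h = 113.0/3600 = 0.0313889 kg/s
t_res = M / Q_s = 10.56 ÷ 0.0313889 = 336.425 s
D = 84.6 mm = 0.0846 m;  h = 9.63 mm = 0.00963 m
ΔT_a = T_lim − T_in = 296.9 − 177.1 = 119.8 K
γ̇_max² = ΔT_a·ρ·cp / (η·t_res) = [119.8 × 1126 × 1724] / [2844 × 336.425] = 243.061 s⁻²
Take the square root: γ̇_max = √(243.061) = 15.5904 s⁻¹
Solve γ̇ = πDN/h for N: N_max = γ̇_max·h/(π·D) = 15.5904 × 0.00963 / (π × 0.0846) = 0.56489 rev/s = 33.8934 rpm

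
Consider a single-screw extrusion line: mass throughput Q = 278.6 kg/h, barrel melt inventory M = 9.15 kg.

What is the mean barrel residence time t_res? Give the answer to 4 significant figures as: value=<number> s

value=118.2 s

Throughput in SI: Q_s = 278.6 kg/h ÷ 3600 s/h = 0.0773889 kg/s
t_res = M / Q_s = 9.15 / 0.0773889 = 118.234 s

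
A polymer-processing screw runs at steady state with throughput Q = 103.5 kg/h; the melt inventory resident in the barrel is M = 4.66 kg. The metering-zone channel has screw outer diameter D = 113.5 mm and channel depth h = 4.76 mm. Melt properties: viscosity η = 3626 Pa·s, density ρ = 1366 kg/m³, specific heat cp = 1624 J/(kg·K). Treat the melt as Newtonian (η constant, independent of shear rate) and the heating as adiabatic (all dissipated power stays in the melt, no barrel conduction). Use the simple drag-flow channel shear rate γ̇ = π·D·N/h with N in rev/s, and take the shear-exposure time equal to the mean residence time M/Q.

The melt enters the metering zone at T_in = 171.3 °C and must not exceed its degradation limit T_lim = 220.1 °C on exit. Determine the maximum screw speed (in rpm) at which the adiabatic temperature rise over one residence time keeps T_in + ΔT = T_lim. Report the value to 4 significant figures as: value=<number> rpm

value=10.87 rpm

Throughput in SI: Q_s = 103.5 kg/h ÷ 3600 s/h = 0.02875 kg/s
Mean residence time: t_res = M/Q_s = 4.66 kg / 0.02875 kg/s = 162.087 s
Convert to metres: D = 0.1135 m, h = 0.00476 m
ΔT_a = T_lim − T_in = 220.1 °C − 171.3 °C = 48.8 K
Invert ΔT = ηγ̇²t_res/(ρcp) for γ̇: γ̇_max² = ΔT_a ρ cp / (η t_res) = 48.8·1366·1624 / (3626·162.087) = 184.196 s⁻²
γ̇_max = sqrt(184.196) = 13.5719 s⁻¹
N_max = γ̇_max·h / (π·D) = 13.5719 · 0.00476 / (π · 0.1135) = 0.181176 rev/s = 10.8706 rpm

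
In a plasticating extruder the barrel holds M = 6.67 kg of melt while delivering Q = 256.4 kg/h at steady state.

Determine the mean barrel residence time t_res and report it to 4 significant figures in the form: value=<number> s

Q_s = Q / 3600 = 256.4 / 3600 = 0.0712222 kg/s
t_res = M / Q_s = 6.67 ÷ 0.0712222 = 93.6505 s

value=93.65 s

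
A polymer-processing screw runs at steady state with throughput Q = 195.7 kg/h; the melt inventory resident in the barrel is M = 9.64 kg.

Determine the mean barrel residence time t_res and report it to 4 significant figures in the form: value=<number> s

value=177.3 s

Convert throughput: Q = 195.7 kg/h = 195.7/3600 = 0.0543611 kg/s
Mean residence time: t_res = M/Q_s = 9.64 kg / 0.0543611 kg/s = 177.333 s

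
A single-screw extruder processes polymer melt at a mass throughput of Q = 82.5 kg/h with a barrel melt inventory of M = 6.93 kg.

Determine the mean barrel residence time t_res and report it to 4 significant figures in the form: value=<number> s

value=302.4 s

Q_s = Q / 3600 = 82.5 / 3600 = 0.0229167 kg/s
t_res = M / Q_s = 6.93 ÷ 0.0229167 = 302.4 s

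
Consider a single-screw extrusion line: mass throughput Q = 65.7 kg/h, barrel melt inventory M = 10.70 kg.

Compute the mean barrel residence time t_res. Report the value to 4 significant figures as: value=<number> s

value=586.3 s

Q_s = Q / 3600 = 65.7 / 3600 = 0.01825 kg/s
Mean residence time: t_res = M/Q_s = 10.70 kg / 0.01825 kg/s = 586.301 s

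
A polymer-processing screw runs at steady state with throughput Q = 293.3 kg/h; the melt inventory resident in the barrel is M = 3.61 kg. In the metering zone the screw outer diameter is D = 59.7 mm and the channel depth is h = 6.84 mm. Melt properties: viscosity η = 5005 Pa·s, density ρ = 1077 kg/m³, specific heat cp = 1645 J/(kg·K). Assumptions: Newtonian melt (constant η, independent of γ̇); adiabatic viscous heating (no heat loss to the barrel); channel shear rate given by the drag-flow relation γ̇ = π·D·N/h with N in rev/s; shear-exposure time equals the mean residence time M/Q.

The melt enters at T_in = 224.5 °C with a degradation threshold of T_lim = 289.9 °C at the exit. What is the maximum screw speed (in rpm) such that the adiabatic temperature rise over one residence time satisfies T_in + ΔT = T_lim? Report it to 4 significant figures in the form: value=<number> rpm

value=50.02 rpm

Throughput in SI: Q_s = 293.3 kg/h ÷ 3600 s/h = 0.0814722 kg/s
Mean residence time: t_res = M/Q_s = 3.61 kg / 0.0814722 kg/s = 44.3096 s
D = 59.7 mm = 0.0597 m;  h = 6.84 mm = 0.00684 m
ΔT_a = T_lim − T_in = 289.9 °C − 224.5 °C = 65.4 K
Invert ΔT = ηγ̇²t_res/(ρcp) for γ̇: γ̇_max² = ΔT_a ρ cp / (η t_res) = 65.4·1077·1645 / (5005·44.3096) = 522.466 s⁻²
Take the square root: γ̇_max = √(522.466) = 22.8575 s⁻¹
Solve γ̇ = πDN/h for N: N_max = γ̇_max·h/(π·D) = 22.8575 × 0.00684 / (π × 0.0597) = 0.833606 rev/s = 50.0163 rpm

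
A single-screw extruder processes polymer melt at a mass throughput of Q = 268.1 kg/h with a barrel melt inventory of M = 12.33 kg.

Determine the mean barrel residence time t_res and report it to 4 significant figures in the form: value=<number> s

Throughput in SI: Q_s = 268.1 kg/h ÷ 3600 s/h = 0.0744722 kg/s
t_res = M / Q_s = 12.33 ÷ 0.0744722 = 165.565 s

value=165.6 s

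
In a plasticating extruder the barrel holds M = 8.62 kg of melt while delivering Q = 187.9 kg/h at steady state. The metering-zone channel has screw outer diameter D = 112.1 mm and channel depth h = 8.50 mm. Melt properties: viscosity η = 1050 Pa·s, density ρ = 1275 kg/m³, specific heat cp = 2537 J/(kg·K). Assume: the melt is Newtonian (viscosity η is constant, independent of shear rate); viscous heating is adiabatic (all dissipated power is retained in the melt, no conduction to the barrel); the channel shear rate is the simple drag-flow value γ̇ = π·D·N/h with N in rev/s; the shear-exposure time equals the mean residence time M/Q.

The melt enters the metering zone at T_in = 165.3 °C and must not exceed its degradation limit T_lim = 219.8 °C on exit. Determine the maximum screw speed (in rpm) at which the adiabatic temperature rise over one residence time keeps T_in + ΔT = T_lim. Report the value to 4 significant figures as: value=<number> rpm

value=46.17 rpm

Throughput in SI: Q_s = 187.9 kg/h ÷ 3600 s/h = 0.0521944 kg/s
Mean residence time: t_res = M/Q_s = 8.62 kg / 0.0521944 kg/s = 165.152 s
Geometry in SI: D = 112.1 mm → 0.1121 m, h = 8.50 mm → 0.0085 m
Allowable rise: ΔT_a = T_lim − T_in = 219.8 − 165.3 = 54.5 K
γ̇_max² = ΔT_a·ρ·cp/(η·t_res) = 54.5·1275·2537/(1050·165.152) = 1016.61 s⁻²
Take the square root: γ̇_max = √(1016.61) = 31.8843 s⁻¹
N_max = γ̇_max·h / (π·D) = 31.8843 · 0.0085 / (π · 0.1121) = 0.769557 rev/s = 46.1734 rpm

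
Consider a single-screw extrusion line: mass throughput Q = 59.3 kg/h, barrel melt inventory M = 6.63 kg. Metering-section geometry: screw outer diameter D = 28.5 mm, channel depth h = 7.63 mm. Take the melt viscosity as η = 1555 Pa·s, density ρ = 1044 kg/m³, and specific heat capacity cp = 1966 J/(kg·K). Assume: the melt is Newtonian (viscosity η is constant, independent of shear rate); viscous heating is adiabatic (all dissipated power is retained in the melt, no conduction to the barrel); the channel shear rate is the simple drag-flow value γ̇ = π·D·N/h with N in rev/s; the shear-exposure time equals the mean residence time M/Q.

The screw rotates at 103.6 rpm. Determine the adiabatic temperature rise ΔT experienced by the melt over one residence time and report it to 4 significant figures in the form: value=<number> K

Convert throughput: Q = 59.3 kg/h = 59.3/3600 = 0.0164722 kg/s
Mean residence time: t_res = M/Q_s = 6.63 kg / 0.0164722 kg/s = 402.496 s
D = 28.5 mm = 0.0285 m;  h = 7.63 mm = 0.00763 m;  N = 103.6 rpm / 60 = 1.72667 rev/s
γ̇ = π D N / h = (π)(0.0285)(1.72667) / 0.00763 = 20.2618 s⁻¹
Adiabatic rise: ΔT = η γ̇² t_res / (ρ cp) = 1555·(20.2618)²·402.496 / (1044·1966) = 125.189 K

value=125.2 K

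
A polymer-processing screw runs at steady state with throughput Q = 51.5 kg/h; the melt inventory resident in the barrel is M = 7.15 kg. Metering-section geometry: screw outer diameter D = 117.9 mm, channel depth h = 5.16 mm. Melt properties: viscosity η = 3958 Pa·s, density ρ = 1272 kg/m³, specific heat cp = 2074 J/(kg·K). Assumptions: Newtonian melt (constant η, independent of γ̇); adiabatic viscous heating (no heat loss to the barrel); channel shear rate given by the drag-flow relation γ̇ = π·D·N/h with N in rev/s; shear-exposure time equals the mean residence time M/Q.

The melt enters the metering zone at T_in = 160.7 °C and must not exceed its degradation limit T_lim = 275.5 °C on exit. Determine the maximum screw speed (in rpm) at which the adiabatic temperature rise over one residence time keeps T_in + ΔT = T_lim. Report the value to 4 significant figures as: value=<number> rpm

Convert throughput: Q = 51.5 kg/h = 51.5/3600 = 0.0143056 kg/s
Mean residence time: t_res = M/Q_s = 7.15 kg / 0.0143056 kg/s = 499.806 s
D = 117.9 mm = 0.1179 m;  h = 5.16 mm = 0.00516 m
ΔT_a = T_lim − T_in = 275.5 °C − 160.7 °C = 114.8 K
Invert ΔT = ηγ̇²t_res/(ρcp) for γ̇: γ̇_max² = ΔT_a ρ cp / (η t_res) = 114.8·1272·2074 / (3958·499.806) = 153.095 s⁻²
Take the square root: γ̇_max = √(153.095) = 12.3732 s⁻¹
Solve γ̇ = πDN/h for N: N_max = γ̇_max·h/(π·D) = 12.3732 × 0.00516 / (π × 0.1179) = 0.172372 rev/s = 10.3423 rpm

value=10.34 rpm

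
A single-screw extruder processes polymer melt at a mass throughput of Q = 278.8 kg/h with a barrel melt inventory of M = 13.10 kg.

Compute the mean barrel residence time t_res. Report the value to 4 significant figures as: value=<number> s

Convert throughput: Q = 278.8 kg/h = 278.8/3600 = 0.0774444 kg/s
t_res = M / Q_s = 13.10 ÷ 0.0774444 = 169.154 s

value=169.2 s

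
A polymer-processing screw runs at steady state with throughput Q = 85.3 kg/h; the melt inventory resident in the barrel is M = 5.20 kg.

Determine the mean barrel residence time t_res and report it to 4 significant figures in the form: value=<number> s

Throughput in SI: Q_s = 85.3 kg/h ÷ 3600 s/h = 0.0236944 kg/s
t_res = M / Q_s = 5.20 / 0.0236944 = 219.461 s

value=219.5 s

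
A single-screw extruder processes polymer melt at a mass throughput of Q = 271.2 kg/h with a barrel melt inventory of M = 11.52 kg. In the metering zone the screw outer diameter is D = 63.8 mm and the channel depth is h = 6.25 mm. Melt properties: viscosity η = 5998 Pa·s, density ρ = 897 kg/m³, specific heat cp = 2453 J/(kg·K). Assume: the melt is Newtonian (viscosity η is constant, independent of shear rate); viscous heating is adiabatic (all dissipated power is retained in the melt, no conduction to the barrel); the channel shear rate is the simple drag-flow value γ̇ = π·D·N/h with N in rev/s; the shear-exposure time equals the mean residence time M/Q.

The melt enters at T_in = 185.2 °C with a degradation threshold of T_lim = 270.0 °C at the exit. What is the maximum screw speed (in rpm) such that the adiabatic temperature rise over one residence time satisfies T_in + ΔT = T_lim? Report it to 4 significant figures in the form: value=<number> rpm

Throughput in SI: Q_s = 271.2 kg/h ÷ 3600 s/h = 0.0753333 kg/s
t_res = M / Q_s = 11.52 / 0.0753333 = 152.92 s
Geometry in SI: D = 63.8 mm → 0.0638 m, h = 6.25 mm → 0.00625 m
ΔT_a = T_lim − T_in = 270.0 °C − 185.2 °C = 84.8 K
γ̇_max² = ΔT_a·ρ·cp / (η·t_res) = [84.8 × 897 × 2453] / [5998 × 152.92] = 203.43 s⁻²
γ̇_max = √203.43 = 14.2629 s⁻¹
Solve γ̇ = πDN/h for N: N_max = γ̇_max·h/(π·D) = 14.2629 × 0.00625 / (π × 0.0638) = 0.444751 rev/s = 26.685 rpm

value=26.69 rpm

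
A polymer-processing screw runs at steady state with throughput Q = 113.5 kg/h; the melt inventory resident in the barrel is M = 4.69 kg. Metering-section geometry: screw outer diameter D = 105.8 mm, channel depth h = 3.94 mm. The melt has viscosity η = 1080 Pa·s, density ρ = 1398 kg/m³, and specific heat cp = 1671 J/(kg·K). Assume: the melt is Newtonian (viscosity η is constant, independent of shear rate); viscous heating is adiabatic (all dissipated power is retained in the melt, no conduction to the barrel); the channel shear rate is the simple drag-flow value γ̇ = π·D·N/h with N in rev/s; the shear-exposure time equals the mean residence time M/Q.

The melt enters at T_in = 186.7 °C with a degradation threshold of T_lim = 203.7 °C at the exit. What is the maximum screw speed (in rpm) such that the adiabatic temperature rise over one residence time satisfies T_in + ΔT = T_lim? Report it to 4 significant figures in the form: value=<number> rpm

Convert throughput: Q = 113.5 kg/h = 113.5/3600 = 0.0315278 kg/s
Mean residence time: t_res = M/Q_s = 4.69 kg / 0.0315278 kg/s = 148.758 s
Convert to metres: D = 0.1058 m, h = 0.00394 m
ΔT_a = T_lim − T_in = 203.7 °C − 186.7 °C = 17 K
γ̇_max² = ΔT_a·ρ·cp / (η·t_res) = [17 × 1398 × 1671] / [1080 × 148.758] = 247.189 s⁻²
Take the square root: γ̇_max = √(247.189) = 15.7222 s⁻¹
N_max = γ̇_max·h / (π·D) = 15.7222 · 0.00394 / (π · 0.1058) = 0.18637 rev/s = 11.1822 rpm

value=11.18 rpm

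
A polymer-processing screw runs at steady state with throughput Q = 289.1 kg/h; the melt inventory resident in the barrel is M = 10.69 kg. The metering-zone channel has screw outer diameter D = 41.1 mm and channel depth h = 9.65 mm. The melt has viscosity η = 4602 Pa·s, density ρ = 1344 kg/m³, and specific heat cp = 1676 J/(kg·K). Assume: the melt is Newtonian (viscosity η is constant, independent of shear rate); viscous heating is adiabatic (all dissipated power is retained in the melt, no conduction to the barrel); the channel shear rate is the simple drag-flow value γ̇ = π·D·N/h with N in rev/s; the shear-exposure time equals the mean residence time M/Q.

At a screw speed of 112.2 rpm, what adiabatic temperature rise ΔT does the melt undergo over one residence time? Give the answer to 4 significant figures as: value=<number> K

value=170.3 K

Throughput in SI: Q_s = 289.1 kg/h ÷ 3600 s/h = 0.0803056 kg/s
t_res = M / Q_s = 10.69 / 0.0803056 = 133.117 s
D = 41.1 mm = 0.0411 m;  h = 9.65 mm = 0.00965 m;  N = 112.2 rpm / 60 = 1.87 rev/s
γ̇ = π D N / h = (π)(0.0411)(1.87) / 0.00965 = 25.0211 s⁻¹
ΔT = η·γ̇²·t_res/(ρ·cp) = [4602 × 25.0211² × 133.117] / [1344 × 1676] = 170.262 K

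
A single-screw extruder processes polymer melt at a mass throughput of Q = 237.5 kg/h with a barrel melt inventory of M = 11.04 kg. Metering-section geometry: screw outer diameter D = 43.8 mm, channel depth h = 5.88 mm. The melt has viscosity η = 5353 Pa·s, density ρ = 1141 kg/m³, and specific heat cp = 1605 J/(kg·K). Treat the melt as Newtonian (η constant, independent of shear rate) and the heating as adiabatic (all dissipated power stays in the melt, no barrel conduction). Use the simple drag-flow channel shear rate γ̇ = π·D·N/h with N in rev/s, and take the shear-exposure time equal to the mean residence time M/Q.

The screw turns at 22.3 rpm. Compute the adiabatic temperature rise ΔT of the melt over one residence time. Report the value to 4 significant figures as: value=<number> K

Convert throughput: Q = 237.5 kg/h = 237.5/3600 = 0.0659722 kg/s
Mean residence time: t_res = M/Q_s = 11.04 kg / 0.0659722 kg/s = 167.343 s
D = 43.8 mm = 0.0438 m;  h = 5.88 mm = 0.00588 m;  N = 22.3 rpm / 60 = 0.371667 rev/s
Shear rate: γ̇ = πDN/h = π·0.0438·0.371667/0.00588 = 8.69762 s⁻¹
ΔT = η·γ̇²·t_res/(ρ·cp) = [5353 × 8.69762² × 167.343] / [1141 × 1605] = 37.0037 K

value=37.00 K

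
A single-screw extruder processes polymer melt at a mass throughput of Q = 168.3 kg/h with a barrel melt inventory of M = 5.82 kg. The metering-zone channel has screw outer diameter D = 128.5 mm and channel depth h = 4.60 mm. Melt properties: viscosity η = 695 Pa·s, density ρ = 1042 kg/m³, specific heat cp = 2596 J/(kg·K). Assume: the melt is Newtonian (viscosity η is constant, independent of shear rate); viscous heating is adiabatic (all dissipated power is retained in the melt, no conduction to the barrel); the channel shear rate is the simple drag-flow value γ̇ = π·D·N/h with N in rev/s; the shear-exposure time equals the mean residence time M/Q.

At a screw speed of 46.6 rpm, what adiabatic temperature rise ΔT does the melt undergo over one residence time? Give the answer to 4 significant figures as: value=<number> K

value=148.6 K

Convert throughput: Q = 168.3 kg/h = 168.3/3600 = 0.04675 kg/s
t_res = M / Q_s = 5.82 / 0.04675 = 124.492 s
Convert to SI: D = 0.1285 m, h = 0.0046 m, N = 46.6/60 = 0.776667 rev/s
γ̇ = π D N / h = (π)(0.1285)(0.776667) / 0.0046 = 68.16 s⁻¹
ΔT = η·γ̇²·t_res / (ρ·cp) = 695 · (68.16)² · 124.492 / (1042 · 2596) = 148.598 K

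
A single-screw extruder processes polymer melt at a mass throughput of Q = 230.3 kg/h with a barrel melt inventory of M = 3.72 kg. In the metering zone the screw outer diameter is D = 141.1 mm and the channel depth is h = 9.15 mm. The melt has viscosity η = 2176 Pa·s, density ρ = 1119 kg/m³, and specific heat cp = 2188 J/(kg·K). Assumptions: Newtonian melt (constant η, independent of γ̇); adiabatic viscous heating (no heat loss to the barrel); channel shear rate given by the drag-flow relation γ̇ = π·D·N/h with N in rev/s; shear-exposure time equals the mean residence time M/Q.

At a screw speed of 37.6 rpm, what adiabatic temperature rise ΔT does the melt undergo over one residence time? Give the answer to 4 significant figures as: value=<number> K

value=47.63 K

Convert throughput: Q = 230.3 kg/h = 230.3/3600 = 0.0639722 kg/s
t_res = M / Q_s = 3.72 / 0.0639722 = 58.1502 s
Convert to SI: D = 0.1411 m, h = 0.00915 m, N = 37.6/60 = 0.626667 rev/s
γ̇ = π D N / h = (π)(0.1411)(0.626667) / 0.00915 = 30.3593 s⁻¹
Adiabatic rise: ΔT = η γ̇² t_res / (ρ cp) = 2176·(30.3593)²·58.1502 / (1119·2188) = 47.6341 K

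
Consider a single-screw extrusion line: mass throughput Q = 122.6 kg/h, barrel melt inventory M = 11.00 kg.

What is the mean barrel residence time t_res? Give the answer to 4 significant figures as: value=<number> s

Q_s = Q / 3600 = 122.6 / 3600 = 0.0340556 kg/s
t_res = M / Q_s = 11.00 ÷ 0.0340556 = 323.002 s

value=323.0 s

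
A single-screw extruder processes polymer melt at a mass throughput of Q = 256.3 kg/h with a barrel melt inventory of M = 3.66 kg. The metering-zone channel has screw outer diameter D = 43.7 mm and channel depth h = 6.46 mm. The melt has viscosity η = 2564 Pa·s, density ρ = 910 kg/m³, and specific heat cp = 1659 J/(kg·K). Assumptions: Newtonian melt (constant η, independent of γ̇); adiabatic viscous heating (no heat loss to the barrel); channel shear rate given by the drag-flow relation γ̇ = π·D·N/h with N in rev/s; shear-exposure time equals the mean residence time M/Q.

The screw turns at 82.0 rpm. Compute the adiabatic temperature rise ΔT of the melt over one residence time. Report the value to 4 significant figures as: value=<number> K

Throughput in SI: Q_s = 256.3 kg/h ÷ 3600 s/h = 0.0711944 kg/s
t_res = M / Q_s = 3.66 / 0.0711944 = 51.4085 s
Convert to SI: D = 0.0437 m, h = 0.00646 m, N = 82.0/60 = 1.36667 rev/s
γ̇ = π·D·N / h = π · 0.0437 · 1.36667 / 0.00646 = 29.0443 s⁻¹
ΔT = η·γ̇²·t_res / (ρ·cp) = 2564 · (29.0443)² · 51.4085 / (910 · 1659) = 73.6526 K

value=73.65 K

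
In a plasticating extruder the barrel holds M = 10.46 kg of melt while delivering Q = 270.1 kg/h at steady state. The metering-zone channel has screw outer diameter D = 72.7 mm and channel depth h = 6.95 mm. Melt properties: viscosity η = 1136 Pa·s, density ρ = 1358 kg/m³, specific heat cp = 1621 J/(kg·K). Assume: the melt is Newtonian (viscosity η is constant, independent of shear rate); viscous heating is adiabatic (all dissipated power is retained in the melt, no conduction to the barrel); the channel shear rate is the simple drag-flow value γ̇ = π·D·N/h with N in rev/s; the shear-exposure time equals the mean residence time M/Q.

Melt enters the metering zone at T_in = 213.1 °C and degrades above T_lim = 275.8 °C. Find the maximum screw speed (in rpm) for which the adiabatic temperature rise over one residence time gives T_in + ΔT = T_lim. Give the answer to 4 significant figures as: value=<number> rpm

Q_s = Q / 3600 = 270.1 / 3600 = 0.0750278 kg/s
t_res = M / Q_s = 10.46 ÷ 0.0750278 = 139.415 s
Convert to metres: D = 0.0727 m, h = 0.00695 m
Allowable rise: ΔT_a = T_lim − T_in = 275.8 − 213.1 = 62.7 K
γ̇_max² = ΔT_a·ρ·cp/(η·t_res) = 62.7·1358·1621/(1136·139.415) = 871.49 s⁻²
γ̇_max = √871.49 = 29.521 s⁻¹
Solve γ̇ = πDN/h for N: N_max = γ̇_max·h/(π·D) = 29.521 × 0.00695 / (π × 0.0727) = 0.898321 rev/s = 53.8993 rpm

value=53.90 rpm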